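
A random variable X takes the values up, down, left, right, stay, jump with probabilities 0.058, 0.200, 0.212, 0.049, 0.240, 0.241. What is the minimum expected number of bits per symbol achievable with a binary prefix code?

2.414 bits/symbol

Repeatedly combine the two least-probable nodes; the expected code length is the sum of the merged weights.
merge 49/1000 + 29/500 → 107/1000
merge 107/1000 + 1/5 → 307/1000
merge 53/250 + 6/25 → 113/250
merge 241/1000 + 307/1000 → 137/250
merge 113/250 + 137/250 → 1
L = 107/1000 + 307/1000 + 113/250 + 137/250 + 1 = 1207/500 = 2.414 bits/symbol.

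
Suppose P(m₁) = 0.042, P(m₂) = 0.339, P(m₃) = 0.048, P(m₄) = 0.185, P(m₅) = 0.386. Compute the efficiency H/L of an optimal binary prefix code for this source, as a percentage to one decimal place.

Entropy H = −Σ p log₂ p ≈ 1.9119 bits.
Huffman merges: 21/500+6/125→9/100; 9/100+37/200→11/40; 11/40+339/1000→307/500; 193/500+307/500→1. L = 1979/1000 ≈ 1.9790.
Efficiency = H/L = 1.9119/1.9790 = 96.6%.

96.6%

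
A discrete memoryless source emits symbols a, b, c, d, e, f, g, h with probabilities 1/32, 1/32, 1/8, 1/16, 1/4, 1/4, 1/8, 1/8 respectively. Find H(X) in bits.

Each probability is a power of 1/2, so log₂(1/p) is an integer.
H = Σ p·log₂(1/p) = 1/32·5 + 1/32·5 + 1/8·3 + 1/16·4 + 1/4·2 + 1/4·2 + 1/8·3 + 1/8·3 = 2.6875 bits.

2.6875 bits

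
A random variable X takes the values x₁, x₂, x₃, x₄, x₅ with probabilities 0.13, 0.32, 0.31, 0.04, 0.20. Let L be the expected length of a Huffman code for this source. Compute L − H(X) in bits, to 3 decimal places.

Entropy H = −Σ p log₂ p ≈ 2.0826 bits.
Huffman merges: 1/25+13/100→17/100; 17/100+1/5→37/100; 31/100+8/25→63/100; 37/100+63/100→1. L = 217/100 ≈ 2.1700.
L − H = 2.1700 − 2.0826 = 0.087 bits.

0.087 bits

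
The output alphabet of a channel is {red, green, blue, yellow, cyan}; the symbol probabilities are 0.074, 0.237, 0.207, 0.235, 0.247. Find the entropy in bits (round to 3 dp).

H = −Σ pᵢ log₂ pᵢ.
−0.074·log₂(0.074) = 0.2780
−0.237·log₂(0.237) = 0.4923
−0.207·log₂(0.207) = 0.4704
−0.235·log₂(0.235) = 0.4910
−0.247·log₂(0.247) = 0.4983
Sum ≈ 2.2299 → 2.230 bits.

2.230 bits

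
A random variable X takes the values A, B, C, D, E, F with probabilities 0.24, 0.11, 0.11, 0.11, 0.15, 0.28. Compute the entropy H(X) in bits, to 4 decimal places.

H = −Σ pᵢ log₂ pᵢ.
−0.24·log₂(0.24) = 0.4941
−0.11·log₂(0.11) = 0.3503
−0.11·log₂(0.11) = 0.3503
−0.11·log₂(0.11) = 0.3503
−0.15·log₂(0.15) = 0.4105
−0.28·log₂(0.28) = 0.5142
Sum ≈ 2.4698 → 2.4698 bits.

2.4698 bits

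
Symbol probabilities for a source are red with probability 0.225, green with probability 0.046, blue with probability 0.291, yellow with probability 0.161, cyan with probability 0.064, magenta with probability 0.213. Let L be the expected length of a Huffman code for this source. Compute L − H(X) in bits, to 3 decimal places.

0.021 bits

Entropy H = −Σ p log₂ p ≈ 2.3600 bits.
Huffman merges: 23/500+8/125→11/100; 11/100+161/1000→271/1000; 213/1000+9/40→219/500; 271/1000+291/1000→281/500; 219/500+281/500→1. L = 2381/1000 ≈ 2.3810.
L − H = 2.3810 − 2.3600 = 0.021 bits.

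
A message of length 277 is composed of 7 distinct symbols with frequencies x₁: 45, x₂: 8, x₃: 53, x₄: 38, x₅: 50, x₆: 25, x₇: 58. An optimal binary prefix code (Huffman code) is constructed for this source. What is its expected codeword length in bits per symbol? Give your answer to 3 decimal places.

Probabilities are the counts divided by 277.
Repeatedly combine the two least-probable nodes; the expected code length is the sum of the merged weights.
merge 8/277 + 25/277 → 33/277
merge 33/277 + 38/277 → 71/277
merge 45/277 + 50/277 → 95/277
merge 53/277 + 58/277 → 111/277
merge 71/277 + 95/277 → 166/277
merge 111/277 + 166/277 → 1
L = 33/277 + 71/277 + 95/277 + 111/277 + 166/277 + 1 = 753/277 ≈ 2.718 bits/symbol.

2.718 bits/symbol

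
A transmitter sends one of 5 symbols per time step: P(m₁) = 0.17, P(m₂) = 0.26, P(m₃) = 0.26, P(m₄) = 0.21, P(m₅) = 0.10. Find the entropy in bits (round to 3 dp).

2.250 bits

H = −Σ pᵢ log₂ pᵢ.
−0.17·log₂(0.17) = 0.4346
−0.26·log₂(0.26) = 0.5053
−0.26·log₂(0.26) = 0.5053
−0.21·log₂(0.21) = 0.4728
−0.10·log₂(0.10) = 0.3322
Sum ≈ 2.2502 → 2.250 bits.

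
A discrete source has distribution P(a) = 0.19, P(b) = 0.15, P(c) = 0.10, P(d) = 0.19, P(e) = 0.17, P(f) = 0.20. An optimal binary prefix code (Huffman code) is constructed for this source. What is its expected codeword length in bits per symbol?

Repeatedly combine the two least-probable nodes; the expected code length is the sum of the merged weights.
merge 1/10 + 3/20 → 1/4
merge 17/100 + 19/100 → 9/25
merge 19/100 + 1/5 → 39/100
merge 1/4 + 9/25 → 61/100
merge 39/100 + 61/100 → 1
L = 1/4 + 9/25 + 39/100 + 61/100 + 1 = 261/100 = 2.61 bits/symbol.

2.61 bits/symbol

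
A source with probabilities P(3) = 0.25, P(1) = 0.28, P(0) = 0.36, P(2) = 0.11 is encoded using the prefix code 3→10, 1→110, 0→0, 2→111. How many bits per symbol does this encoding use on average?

L̄ = Σ pᵢ·ℓᵢ = 0.25·2 + 0.28·3 + 0.36·1 + 0.11·3 = 2.03 bits/symbol.

2.03 bits/symbol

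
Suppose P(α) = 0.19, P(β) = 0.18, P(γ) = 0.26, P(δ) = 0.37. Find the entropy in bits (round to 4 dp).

H = −Σ pᵢ log₂ pᵢ.
−0.19·log₂(0.19) = 0.4552
−0.18·log₂(0.18) = 0.4453
−0.26·log₂(0.26) = 0.5053
−0.37·log₂(0.37) = 0.5307
Sum ≈ 1.9366 → 1.9366 bits.

1.9366 bits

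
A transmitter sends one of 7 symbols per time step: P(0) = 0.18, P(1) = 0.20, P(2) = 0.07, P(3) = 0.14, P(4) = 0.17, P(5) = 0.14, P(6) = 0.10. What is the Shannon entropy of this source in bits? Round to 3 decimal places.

2.739 bits

H = −Σ pᵢ log₂ pᵢ.
−0.18·log₂(0.18) = 0.4453
−0.20·log₂(0.20) = 0.4644
−0.07·log₂(0.07) = 0.2686
−0.14·log₂(0.14) = 0.3971
−0.17·log₂(0.17) = 0.4346
−0.14·log₂(0.14) = 0.3971
−0.10·log₂(0.10) = 0.3322
Sum ≈ 2.7392 → 2.739 bits.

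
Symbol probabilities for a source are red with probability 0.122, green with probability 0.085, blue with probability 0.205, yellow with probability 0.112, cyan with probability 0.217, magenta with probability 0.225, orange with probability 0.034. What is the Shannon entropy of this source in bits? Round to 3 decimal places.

H = −Σ pᵢ log₂ pᵢ.
−0.122·log₂(0.122) = 0.3703
−0.085·log₂(0.085) = 0.3023
−0.205·log₂(0.205) = 0.4687
−0.112·log₂(0.112) = 0.3537
−0.217·log₂(0.217) = 0.4783
−0.225·log₂(0.225) = 0.4842
−0.034·log₂(0.034) = 0.1659
Sum ≈ 2.6234 → 2.623 bits.

2.623 bits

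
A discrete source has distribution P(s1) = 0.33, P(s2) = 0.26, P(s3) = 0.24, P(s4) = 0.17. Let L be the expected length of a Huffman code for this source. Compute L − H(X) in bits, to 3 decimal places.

0.038 bits

Entropy H = −Σ p log₂ p ≈ 1.9618 bits.
Huffman merges: 17/100+6/25→41/100; 13/50+33/100→59/100; 41/100+59/100→1. L = 2 ≈ 2.0000.
L − H = 2.0000 − 1.9618 = 0.038 bits.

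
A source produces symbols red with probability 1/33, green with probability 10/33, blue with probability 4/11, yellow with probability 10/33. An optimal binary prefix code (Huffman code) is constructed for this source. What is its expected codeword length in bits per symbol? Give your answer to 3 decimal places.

Repeatedly combine the two least-probable nodes; the expected code length is the sum of the merged weights.
merge 1/33 + 10/33 → 1/3
merge 10/33 + 1/3 → 7/11
merge 4/11 + 7/11 → 1
L = 1/3 + 7/11 + 1 = 65/33 ≈ 1.970 bits/symbol.

1.970 bits/symbol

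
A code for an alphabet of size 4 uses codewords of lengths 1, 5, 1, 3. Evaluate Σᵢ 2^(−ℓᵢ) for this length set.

With common denominator 2^5 = 32: Σ 2^(−ℓᵢ) = 16/32 + 1/32 + 16/32 + 4/32 = 37/32 = 1.15625.

1.15625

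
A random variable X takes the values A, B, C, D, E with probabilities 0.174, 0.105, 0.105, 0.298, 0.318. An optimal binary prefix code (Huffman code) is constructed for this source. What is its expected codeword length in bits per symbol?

2.21 bits/symbol

Repeatedly combine the two least-probable nodes; the expected code length is the sum of the merged weights.
merge 21/200 + 21/200 → 21/100
merge 87/500 + 21/100 → 48/125
merge 149/500 + 159/500 → 77/125
merge 48/125 + 77/125 → 1
L = 21/100 + 48/125 + 77/125 + 1 = 221/100 = 2.21 bits/symbol.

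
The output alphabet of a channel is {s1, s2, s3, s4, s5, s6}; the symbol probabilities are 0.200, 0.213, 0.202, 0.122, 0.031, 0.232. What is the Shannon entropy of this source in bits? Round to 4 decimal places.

H = −Σ pᵢ log₂ pᵢ.
−0.200·log₂(0.200) = 0.4644
−0.213·log₂(0.213) = 0.4752
−0.202·log₂(0.202) = 0.4661
−0.122·log₂(0.122) = 0.3703
−0.031·log₂(0.031) = 0.1554
−0.232·log₂(0.232) = 0.4890
Sum ≈ 2.4204 → 2.4204 bits.

2.4204 bits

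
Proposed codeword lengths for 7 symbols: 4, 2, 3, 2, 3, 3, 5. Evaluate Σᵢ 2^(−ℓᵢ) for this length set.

0.96875

With common denominator 2^5 = 32: Σ 2^(−ℓᵢ) = 2/32 + 8/32 + 4/32 + 8/32 + 4/32 + 4/32 + 1/32 = 31/32 = 0.96875.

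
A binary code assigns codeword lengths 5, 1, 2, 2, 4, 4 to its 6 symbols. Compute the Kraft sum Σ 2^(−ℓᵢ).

With common denominator 2^5 = 32: Σ 2^(−ℓᵢ) = 1/32 + 16/32 + 8/32 + 8/32 + 2/32 + 2/32 = 37/32 = 1.15625.

1.15625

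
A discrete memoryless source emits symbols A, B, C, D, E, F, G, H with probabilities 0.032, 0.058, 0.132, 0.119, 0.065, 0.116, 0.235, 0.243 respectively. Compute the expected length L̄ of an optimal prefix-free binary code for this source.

2.767 bits/symbol

Repeatedly combine the two least-probable nodes; the expected code length is the sum of the merged weights.
merge 4/125 + 29/500 → 9/100
merge 13/200 + 9/100 → 31/200
merge 29/250 + 119/1000 → 47/200
merge 33/250 + 31/200 → 287/1000
merge 47/200 + 47/200 → 47/100
merge 243/1000 + 287/1000 → 53/100
merge 47/100 + 53/100 → 1
L = 9/100 + 31/200 + 47/200 + 287/1000 + 47/100 + 53/100 + 1 = 2767/1000 = 2.767 bits/symbol.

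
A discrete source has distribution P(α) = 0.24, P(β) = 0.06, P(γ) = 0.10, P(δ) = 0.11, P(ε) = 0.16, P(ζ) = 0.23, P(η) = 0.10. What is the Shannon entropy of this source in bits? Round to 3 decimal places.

2.663 bits

H = −Σ pᵢ log₂ pᵢ.
−0.24·log₂(0.24) = 0.4941
−0.06·log₂(0.06) = 0.2435
−0.10·log₂(0.10) = 0.3322
−0.11·log₂(0.11) = 0.3503
−0.16·log₂(0.16) = 0.4230
−0.23·log₂(0.23) = 0.4877
−0.10·log₂(0.10) = 0.3322
Sum ≈ 2.6630 → 2.663 bits.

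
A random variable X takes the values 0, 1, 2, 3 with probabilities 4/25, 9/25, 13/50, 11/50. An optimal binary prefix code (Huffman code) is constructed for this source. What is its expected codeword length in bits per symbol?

2 bits/symbol

Repeatedly combine the two least-probable nodes; the expected code length is the sum of the merged weights.
merge 4/25 + 11/50 → 19/50
merge 13/50 + 9/25 → 31/50
merge 19/50 + 31/50 → 1
L = 19/50 + 31/50 + 1 = 2 bits/symbol.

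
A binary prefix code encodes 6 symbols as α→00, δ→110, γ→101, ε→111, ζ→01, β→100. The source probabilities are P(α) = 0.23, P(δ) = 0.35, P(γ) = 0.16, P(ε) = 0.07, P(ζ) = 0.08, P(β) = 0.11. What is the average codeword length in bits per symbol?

L̄ = Σ pᵢ·ℓᵢ = 0.23·2 + 0.35·3 + 0.16·3 + 0.07·3 + 0.08·2 + 0.11·3 = 2.69 bits/symbol.

2.69 bits/symbol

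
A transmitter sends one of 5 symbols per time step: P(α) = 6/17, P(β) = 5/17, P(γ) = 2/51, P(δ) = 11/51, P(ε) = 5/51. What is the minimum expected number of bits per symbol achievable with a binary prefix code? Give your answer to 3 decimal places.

Repeatedly combine the two least-probable nodes; the expected code length is the sum of the merged weights.
merge 2/51 + 5/51 → 7/51
merge 7/51 + 11/51 → 6/17
merge 5/17 + 6/17 → 11/17
merge 6/17 + 11/17 → 1
L = 7/51 + 6/17 + 11/17 + 1 = 109/51 ≈ 2.137 bits/symbol.

2.137 bits/symbol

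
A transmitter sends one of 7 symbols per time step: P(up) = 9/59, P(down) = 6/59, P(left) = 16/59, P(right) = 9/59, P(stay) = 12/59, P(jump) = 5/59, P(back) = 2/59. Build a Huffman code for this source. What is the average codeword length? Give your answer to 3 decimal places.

2.644 bits/symbol

Repeatedly combine the two least-probable nodes; the expected code length is the sum of the merged weights.
merge 2/59 + 5/59 → 7/59
merge 6/59 + 7/59 → 13/59
merge 9/59 + 9/59 → 18/59
merge 12/59 + 13/59 → 25/59
merge 16/59 + 18/59 → 34/59
merge 25/59 + 34/59 → 1
L = 7/59 + 13/59 + 18/59 + 25/59 + 34/59 + 1 = 156/59 ≈ 2.644 bits/symbol.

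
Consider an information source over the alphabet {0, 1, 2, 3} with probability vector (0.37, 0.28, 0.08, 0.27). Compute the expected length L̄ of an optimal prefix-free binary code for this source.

Repeatedly combine the two least-probable nodes; the expected code length is the sum of the merged weights.
merge 2/25 + 27/100 → 7/20
merge 7/25 + 7/20 → 63/100
merge 37/100 + 63/100 → 1
L = 7/20 + 63/100 + 1 = 99/50 = 1.98 bits/symbol.

1.98 bits/symbol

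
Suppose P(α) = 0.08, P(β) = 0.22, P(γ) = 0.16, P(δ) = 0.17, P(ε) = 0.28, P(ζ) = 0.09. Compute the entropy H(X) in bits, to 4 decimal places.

2.4566 bits

H = −Σ pᵢ log₂ pᵢ.
−0.08·log₂(0.08) = 0.2915
−0.22·log₂(0.22) = 0.4806
−0.16·log₂(0.16) = 0.4230
−0.17·log₂(0.17) = 0.4346
−0.28·log₂(0.28) = 0.5142
−0.09·log₂(0.09) = 0.3127
Sum ≈ 2.4566 → 2.4566 bits.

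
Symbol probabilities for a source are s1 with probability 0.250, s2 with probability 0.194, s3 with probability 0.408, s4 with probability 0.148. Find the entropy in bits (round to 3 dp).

H = −Σ pᵢ log₂ pᵢ.
−0.250·log₂(0.250) = 0.5000
−0.194·log₂(0.194) = 0.4590
−0.408·log₂(0.408) = 0.5277
−0.148·log₂(0.148) = 0.4079
Sum ≈ 1.8946 → 1.895 bits.

1.895 bits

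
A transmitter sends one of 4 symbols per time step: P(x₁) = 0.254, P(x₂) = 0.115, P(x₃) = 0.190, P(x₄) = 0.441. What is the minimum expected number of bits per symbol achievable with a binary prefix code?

Repeatedly combine the two least-probable nodes; the expected code length is the sum of the merged weights.
merge 23/200 + 19/100 → 61/200
merge 127/500 + 61/200 → 559/1000
merge 441/1000 + 559/1000 → 1
L = 61/200 + 559/1000 + 1 = 233/125 = 1.864 bits/symbol.

1.864 bits/symbol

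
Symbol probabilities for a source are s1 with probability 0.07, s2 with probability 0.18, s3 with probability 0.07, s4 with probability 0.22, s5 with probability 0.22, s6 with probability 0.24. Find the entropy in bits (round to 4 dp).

2.4377 bits

H = −Σ pᵢ log₂ pᵢ.
−0.07·log₂(0.07) = 0.2686
−0.18·log₂(0.18) = 0.4453
−0.07·log₂(0.07) = 0.2686
−0.22·log₂(0.22) = 0.4806
−0.22·log₂(0.22) = 0.4806
−0.24·log₂(0.24) = 0.4941
Sum ≈ 2.4377 → 2.4377 bits.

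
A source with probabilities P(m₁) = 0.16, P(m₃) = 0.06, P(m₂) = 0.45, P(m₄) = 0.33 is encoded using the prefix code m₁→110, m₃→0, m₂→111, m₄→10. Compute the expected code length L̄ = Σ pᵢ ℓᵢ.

L̄ = Σ pᵢ·ℓᵢ = 0.16·3 + 0.06·1 + 0.45·3 + 0.33·2 = 2.55 bits/symbol.

2.55 bits/symbol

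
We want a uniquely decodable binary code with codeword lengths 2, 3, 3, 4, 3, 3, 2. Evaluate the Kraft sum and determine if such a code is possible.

1.0625; no

With common denominator 2^4 = 16: Σ 2^(−ℓᵢ) = 4/16 + 2/16 + 2/16 + 1/16 + 2/16 + 2/16 + 4/16 = 17/16 = 1.0625.
Kraft's inequality requires Σ ≤ 1; here Σ = 1.0625 > 1, so no such prefix code exists.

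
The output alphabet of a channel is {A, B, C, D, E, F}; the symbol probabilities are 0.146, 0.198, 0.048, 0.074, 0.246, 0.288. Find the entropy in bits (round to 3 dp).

2.371 bits

H = −Σ pᵢ log₂ pᵢ.
−0.146·log₂(0.146) = 0.4053
−0.198·log₂(0.198) = 0.4626
−0.048·log₂(0.048) = 0.2103
−0.074·log₂(0.074) = 0.2780
−0.246·log₂(0.246) = 0.4977
−0.288·log₂(0.288) = 0.5172
Sum ≈ 2.3711 → 2.371 bits.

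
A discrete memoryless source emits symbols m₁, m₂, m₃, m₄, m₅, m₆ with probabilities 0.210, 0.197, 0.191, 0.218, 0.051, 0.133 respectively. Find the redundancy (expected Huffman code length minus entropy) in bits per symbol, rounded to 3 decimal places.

Entropy H = −Σ p log₂ p ≈ 2.4758 bits.
Huffman merges: 51/1000+133/1000→23/125; 23/125+191/1000→3/8; 197/1000+21/100→407/1000; 109/500+3/8→593/1000; 407/1000+593/1000→1. L = 2559/1000 ≈ 2.5590.
L − H = 2.5590 − 2.4758 = 0.083 bits.

0.083 bits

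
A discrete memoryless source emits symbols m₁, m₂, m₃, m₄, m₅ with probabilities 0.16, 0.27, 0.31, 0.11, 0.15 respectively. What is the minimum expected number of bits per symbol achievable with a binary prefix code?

Repeatedly combine the two least-probable nodes; the expected code length is the sum of the merged weights.
merge 11/100 + 3/20 → 13/50
merge 4/25 + 13/50 → 21/50
merge 27/100 + 31/100 → 29/50
merge 21/50 + 29/50 → 1
L = 13/50 + 21/50 + 29/50 + 1 = 113/50 = 2.26 bits/symbol.

2.26 bits/symbol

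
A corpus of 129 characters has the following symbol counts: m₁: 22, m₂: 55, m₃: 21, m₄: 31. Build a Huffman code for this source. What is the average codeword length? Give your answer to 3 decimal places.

1.907 bits/symbol

Probabilities are the counts divided by 129.
Repeatedly combine the two least-probable nodes; the expected code length is the sum of the merged weights.
merge 7/43 + 22/129 → 1/3
merge 31/129 + 1/3 → 74/129
merge 55/129 + 74/129 → 1
L = 1/3 + 74/129 + 1 = 82/43 ≈ 1.907 bits/symbol.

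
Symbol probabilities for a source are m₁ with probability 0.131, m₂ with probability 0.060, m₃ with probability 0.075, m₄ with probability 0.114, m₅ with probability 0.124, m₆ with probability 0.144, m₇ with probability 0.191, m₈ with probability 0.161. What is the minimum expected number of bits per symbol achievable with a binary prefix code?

2.944 bits/symbol

Repeatedly combine the two least-probable nodes; the expected code length is the sum of the merged weights.
merge 3/50 + 3/40 → 27/200
merge 57/500 + 31/250 → 119/500
merge 131/1000 + 27/200 → 133/500
merge 18/125 + 161/1000 → 61/200
merge 191/1000 + 119/500 → 429/1000
merge 133/500 + 61/200 → 571/1000
merge 429/1000 + 571/1000 → 1
L = 27/200 + 119/500 + 133/500 + 61/200 + 429/1000 + 571/1000 + 1 = 368/125 = 2.944 bits/symbol.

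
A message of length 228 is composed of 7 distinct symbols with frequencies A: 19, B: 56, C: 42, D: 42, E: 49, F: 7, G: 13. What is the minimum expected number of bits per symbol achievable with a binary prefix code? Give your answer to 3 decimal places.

Probabilities are the counts divided by 228.
Repeatedly combine the two least-probable nodes; the expected code length is the sum of the merged weights.
merge 7/228 + 13/228 → 5/57
merge 1/12 + 5/57 → 13/76
merge 13/76 + 7/38 → 27/76
merge 7/38 + 49/228 → 91/228
merge 14/57 + 27/76 → 137/228
merge 91/228 + 137/228 → 1
L = 5/57 + 13/76 + 27/76 + 91/228 + 137/228 + 1 = 149/57 ≈ 2.614 bits/symbol.

2.614 bits/symbol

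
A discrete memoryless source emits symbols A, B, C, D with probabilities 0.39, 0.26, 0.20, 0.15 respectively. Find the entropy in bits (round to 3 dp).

1.910 bits

H = −Σ pᵢ log₂ pᵢ.
−0.39·log₂(0.39) = 0.5298
−0.26·log₂(0.26) = 0.5053
−0.20·log₂(0.20) = 0.4644
−0.15·log₂(0.15) = 0.4105
Sum ≈ 1.9100 → 1.910 bits.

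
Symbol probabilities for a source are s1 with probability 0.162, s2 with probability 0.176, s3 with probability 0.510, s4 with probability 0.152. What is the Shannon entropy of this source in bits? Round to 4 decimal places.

1.7751 bits

H = −Σ pᵢ log₂ pᵢ.
−0.162·log₂(0.162) = 0.4254
−0.176·log₂(0.176) = 0.4411
−0.510·log₂(0.510) = 0.4954
−0.152·log₂(0.152) = 0.4131
Sum ≈ 1.7751 → 1.7751 bits.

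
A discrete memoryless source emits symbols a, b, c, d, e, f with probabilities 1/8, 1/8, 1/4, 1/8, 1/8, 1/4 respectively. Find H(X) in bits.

Each probability is a power of 1/2, so log₂(1/p) is an integer.
H = Σ p·log₂(1/p) = 1/8·3 + 1/8·3 + 1/4·2 + 1/8·3 + 1/8·3 + 1/4·2 = 2.5 bits.

2.5 bits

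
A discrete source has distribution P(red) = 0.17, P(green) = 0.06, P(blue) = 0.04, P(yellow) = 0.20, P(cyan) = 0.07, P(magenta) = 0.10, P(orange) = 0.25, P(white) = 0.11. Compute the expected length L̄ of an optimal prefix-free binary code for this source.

Repeatedly combine the two least-probable nodes; the expected code length is the sum of the merged weights.
merge 1/25 + 3/50 → 1/10
merge 7/100 + 1/10 → 17/100
merge 1/10 + 11/100 → 21/100
merge 17/100 + 17/100 → 17/50
merge 1/5 + 21/100 → 41/100
merge 1/4 + 17/50 → 59/100
merge 41/100 + 59/100 → 1
L = 1/10 + 17/100 + 21/100 + 17/50 + 41/100 + 59/100 + 1 = 141/50 = 2.82 bits/symbol.

2.82 bits/symbol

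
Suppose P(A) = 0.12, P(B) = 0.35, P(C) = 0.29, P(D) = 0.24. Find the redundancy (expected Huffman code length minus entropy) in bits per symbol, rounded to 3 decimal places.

0.091 bits

Entropy H = −Σ p log₂ p ≈ 1.9092 bits.
Huffman merges: 3/25+6/25→9/25; 29/100+7/20→16/25; 9/25+16/25→1. L = 2 ≈ 2.0000.
L − H = 2.0000 − 1.9092 = 0.091 bits.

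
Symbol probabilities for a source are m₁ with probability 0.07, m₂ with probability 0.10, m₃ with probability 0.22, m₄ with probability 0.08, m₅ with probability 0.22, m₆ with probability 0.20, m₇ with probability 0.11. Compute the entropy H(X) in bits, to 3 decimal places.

2.668 bits

H = −Σ pᵢ log₂ pᵢ.
−0.07·log₂(0.07) = 0.2686
−0.10·log₂(0.10) = 0.3322
−0.22·log₂(0.22) = 0.4806
−0.08·log₂(0.08) = 0.2915
−0.22·log₂(0.22) = 0.4806
−0.20·log₂(0.20) = 0.4644
−0.11·log₂(0.11) = 0.3503
Sum ≈ 2.6681 → 2.668 bits.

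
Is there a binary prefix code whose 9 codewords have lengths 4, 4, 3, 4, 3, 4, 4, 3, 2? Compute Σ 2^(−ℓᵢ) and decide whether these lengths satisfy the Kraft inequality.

With common denominator 2^4 = 16: Σ 2^(−ℓᵢ) = 1/16 + 1/16 + 2/16 + 1/16 + 2/16 + 1/16 + 1/16 + 2/16 + 4/16 = 15/16 = 0.9375.
Kraft's inequality requires Σ ≤ 1; here Σ = 0.9375 ≤ 1, so such a prefix code exists.

0.9375; yes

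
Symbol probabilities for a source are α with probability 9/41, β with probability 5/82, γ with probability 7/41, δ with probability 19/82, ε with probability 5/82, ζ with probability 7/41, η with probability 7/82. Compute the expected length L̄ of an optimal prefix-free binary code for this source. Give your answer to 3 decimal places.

Repeatedly combine the two least-probable nodes; the expected code length is the sum of the merged weights.
merge 5/82 + 5/82 → 5/41
merge 7/82 + 5/41 → 17/82
merge 7/41 + 7/41 → 14/41
merge 17/82 + 9/41 → 35/82
merge 19/82 + 14/41 → 47/82
merge 35/82 + 47/82 → 1
L = 5/41 + 17/82 + 14/41 + 35/82 + 47/82 + 1 = 219/82 ≈ 2.671 bits/symbol.

2.671 bits/symbol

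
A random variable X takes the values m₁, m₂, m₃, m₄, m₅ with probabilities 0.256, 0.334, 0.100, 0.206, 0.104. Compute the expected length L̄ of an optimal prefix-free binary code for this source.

2.204 bits/symbol

Repeatedly combine the two least-probable nodes; the expected code length is the sum of the merged weights.
merge 1/10 + 13/125 → 51/250
merge 51/250 + 103/500 → 41/100
merge 32/125 + 167/500 → 59/100
merge 41/100 + 59/100 → 1
L = 51/250 + 41/100 + 59/100 + 1 = 551/250 = 2.204 bits/symbol.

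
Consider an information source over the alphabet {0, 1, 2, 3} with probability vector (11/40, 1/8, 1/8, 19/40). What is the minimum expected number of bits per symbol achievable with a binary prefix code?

Repeatedly combine the two least-probable nodes; the expected code length is the sum of the merged weights.
merge 1/8 + 1/8 → 1/4
merge 1/4 + 11/40 → 21/40
merge 19/40 + 21/40 → 1
L = 1/4 + 21/40 + 1 = 71/40 = 1.775 bits/symbol.

1.775 bits/symbol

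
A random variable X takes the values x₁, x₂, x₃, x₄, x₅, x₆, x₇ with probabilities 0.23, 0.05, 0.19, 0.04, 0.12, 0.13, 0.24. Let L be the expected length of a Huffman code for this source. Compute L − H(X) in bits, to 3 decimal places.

Entropy H = −Σ p log₂ p ≈ 2.5886 bits.
Huffman merges: 1/25+1/20→9/100; 9/100+3/25→21/100; 13/100+19/100→8/25; 21/100+23/100→11/25; 6/25+8/25→14/25; 11/25+14/25→1. L = 131/50 ≈ 2.6200.
L − H = 2.6200 − 2.5886 = 0.031 bits.

0.031 bits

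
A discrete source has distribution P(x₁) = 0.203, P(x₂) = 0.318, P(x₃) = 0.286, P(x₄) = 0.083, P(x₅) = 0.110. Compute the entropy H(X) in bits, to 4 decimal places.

H = −Σ pᵢ log₂ pᵢ.
−0.203·log₂(0.203) = 0.4670
−0.318·log₂(0.318) = 0.5256
−0.286·log₂(0.286) = 0.5165
−0.083·log₂(0.083) = 0.2980
−0.110·log₂(0.110) = 0.3503
Sum ≈ 2.1574 → 2.1574 bits.

2.1574 bits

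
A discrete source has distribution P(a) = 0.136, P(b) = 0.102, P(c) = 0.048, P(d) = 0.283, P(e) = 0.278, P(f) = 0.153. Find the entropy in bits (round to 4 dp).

H = −Σ pᵢ log₂ pᵢ.
−0.136·log₂(0.136) = 0.3915
−0.102·log₂(0.102) = 0.3359
−0.048·log₂(0.048) = 0.2103
−0.283·log₂(0.283) = 0.5154
−0.278·log₂(0.278) = 0.5134
−0.153·log₂(0.153) = 0.4144
Sum ≈ 2.3808 → 2.3808 bits.

2.3808 bits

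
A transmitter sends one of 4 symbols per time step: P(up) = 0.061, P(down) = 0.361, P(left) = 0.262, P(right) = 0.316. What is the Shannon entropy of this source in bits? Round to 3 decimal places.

1.808 bits

H = −Σ pᵢ log₂ pᵢ.
−0.061·log₂(0.061) = 0.2461
−0.361·log₂(0.361) = 0.5306
−0.262·log₂(0.262) = 0.5063
−0.316·log₂(0.316) = 0.5252
Sum ≈ 1.8083 → 1.808 bits.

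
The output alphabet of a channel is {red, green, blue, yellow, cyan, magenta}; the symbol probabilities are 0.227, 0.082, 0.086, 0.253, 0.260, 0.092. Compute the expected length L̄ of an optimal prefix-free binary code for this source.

2.428 bits/symbol

Repeatedly combine the two least-probable nodes; the expected code length is the sum of the merged weights.
merge 41/500 + 43/500 → 21/125
merge 23/250 + 21/125 → 13/50
merge 227/1000 + 253/1000 → 12/25
merge 13/50 + 13/50 → 13/25
merge 12/25 + 13/25 → 1
L = 21/125 + 13/50 + 12/25 + 13/25 + 1 = 607/250 = 2.428 bits/symbol.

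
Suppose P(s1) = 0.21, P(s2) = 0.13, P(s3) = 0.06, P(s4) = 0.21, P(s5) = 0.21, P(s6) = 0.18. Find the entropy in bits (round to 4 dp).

2.4900 bits

H = −Σ pᵢ log₂ pᵢ.
−0.21·log₂(0.21) = 0.4728
−0.13·log₂(0.13) = 0.3826
−0.06·log₂(0.06) = 0.2435
−0.21·log₂(0.21) = 0.4728
−0.21·log₂(0.21) = 0.4728
−0.18·log₂(0.18) = 0.4453
Sum ≈ 2.4900 → 2.4900 bits.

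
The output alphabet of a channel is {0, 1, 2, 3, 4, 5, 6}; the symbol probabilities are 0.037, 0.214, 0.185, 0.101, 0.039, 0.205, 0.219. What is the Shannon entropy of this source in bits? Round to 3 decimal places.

2.567 bits

H = −Σ pᵢ log₂ pᵢ.
−0.037·log₂(0.037) = 0.1760
−0.214·log₂(0.214) = 0.4760
−0.185·log₂(0.185) = 0.4504
−0.101·log₂(0.101) = 0.3341
−0.039·log₂(0.039) = 0.1825
−0.205·log₂(0.205) = 0.4687
−0.219·log₂(0.219) = 0.4798
Sum ≈ 2.5675 → 2.567 bits.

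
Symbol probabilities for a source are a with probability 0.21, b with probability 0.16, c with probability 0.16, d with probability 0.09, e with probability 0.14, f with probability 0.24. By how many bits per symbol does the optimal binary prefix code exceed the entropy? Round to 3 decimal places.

Entropy H = −Σ p log₂ p ≈ 2.5228 bits.
Huffman merges: 9/100+7/50→23/100; 4/25+4/25→8/25; 21/100+23/100→11/25; 6/25+8/25→14/25; 11/25+14/25→1. L = 51/20 ≈ 2.5500.
L − H = 2.5500 − 2.5228 = 0.027 bits.

0.027 bits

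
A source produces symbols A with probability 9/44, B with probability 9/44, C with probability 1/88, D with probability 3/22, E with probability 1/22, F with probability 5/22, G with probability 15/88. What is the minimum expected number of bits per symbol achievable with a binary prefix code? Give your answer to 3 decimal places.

2.614 bits/symbol

Repeatedly combine the two least-probable nodes; the expected code length is the sum of the merged weights.
merge 1/88 + 1/22 → 5/88
merge 5/88 + 3/22 → 17/88
merge 15/88 + 17/88 → 4/11
merge 9/44 + 9/44 → 9/22
merge 5/22 + 4/11 → 13/22
merge 9/22 + 13/22 → 1
L = 5/88 + 17/88 + 4/11 + 9/22 + 13/22 + 1 = 115/44 ≈ 2.614 bits/symbol.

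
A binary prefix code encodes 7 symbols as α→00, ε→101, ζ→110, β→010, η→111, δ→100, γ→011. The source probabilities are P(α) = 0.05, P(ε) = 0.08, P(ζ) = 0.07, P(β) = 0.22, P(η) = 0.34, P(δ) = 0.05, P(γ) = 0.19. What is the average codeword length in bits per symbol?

2.95 bits/symbol

L̄ = Σ pᵢ·ℓᵢ = 0.05·2 + 0.08·3 + 0.07·3 + 0.22·3 + 0.34·3 + 0.05·3 + 0.19·3 = 2.95 bits/symbol.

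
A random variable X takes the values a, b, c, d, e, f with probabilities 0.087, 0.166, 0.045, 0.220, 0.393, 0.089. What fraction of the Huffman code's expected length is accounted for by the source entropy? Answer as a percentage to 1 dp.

Entropy H = −Σ p log₂ p ≈ 2.2586 bits.
Huffman merges: 9/200+87/1000→33/250; 89/1000+33/250→221/1000; 83/500+11/50→193/500; 221/1000+193/500→607/1000; 393/1000+607/1000→1. L = 1173/500 ≈ 2.3460.
Efficiency = H/L = 2.2586/2.3460 = 96.3%.

96.3%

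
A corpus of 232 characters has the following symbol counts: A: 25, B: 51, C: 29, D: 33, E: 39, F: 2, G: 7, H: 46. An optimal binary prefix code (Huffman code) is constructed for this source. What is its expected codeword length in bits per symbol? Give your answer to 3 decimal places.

2.767 bits/symbol

Probabilities are the counts divided by 232.
Repeatedly combine the two least-probable nodes; the expected code length is the sum of the merged weights.
merge 1/116 + 7/232 → 9/232
merge 9/232 + 25/232 → 17/116
merge 1/8 + 33/232 → 31/116
merge 17/116 + 39/232 → 73/232
merge 23/116 + 51/232 → 97/232
merge 31/116 + 73/232 → 135/232
merge 97/232 + 135/232 → 1
L = 9/232 + 17/116 + 31/116 + 73/232 + 97/232 + 135/232 + 1 = 321/116 ≈ 2.767 bits/symbol.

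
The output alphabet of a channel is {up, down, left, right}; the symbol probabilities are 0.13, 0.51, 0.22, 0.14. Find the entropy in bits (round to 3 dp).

H = −Σ pᵢ log₂ pᵢ.
−0.13·log₂(0.13) = 0.3826
−0.51·log₂(0.51) = 0.4954
−0.22·log₂(0.22) = 0.4806
−0.14·log₂(0.14) = 0.3971
Sum ≈ 1.7558 → 1.756 bits.

1.756 bits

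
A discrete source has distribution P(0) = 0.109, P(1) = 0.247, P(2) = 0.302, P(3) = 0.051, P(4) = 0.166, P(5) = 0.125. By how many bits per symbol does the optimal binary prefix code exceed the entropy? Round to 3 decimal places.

Entropy H = −Σ p log₂ p ≈ 2.3925 bits.
Huffman merges: 51/1000+109/1000→4/25; 1/8+4/25→57/200; 83/500+247/1000→413/1000; 57/200+151/500→587/1000; 413/1000+587/1000→1. L = 489/200 ≈ 2.4450.
L − H = 2.4450 − 2.3925 = 0.052 bits.

0.052 bits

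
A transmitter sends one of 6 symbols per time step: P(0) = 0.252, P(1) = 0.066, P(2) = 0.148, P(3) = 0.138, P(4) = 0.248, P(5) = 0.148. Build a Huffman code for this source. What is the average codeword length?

Repeatedly combine the two least-probable nodes; the expected code length is the sum of the merged weights.
merge 33/500 + 69/500 → 51/250
merge 37/250 + 37/250 → 37/125
merge 51/250 + 31/125 → 113/250
merge 63/250 + 37/125 → 137/250
merge 113/250 + 137/250 → 1
L = 51/250 + 37/125 + 113/250 + 137/250 + 1 = 5/2 = 2.5 bits/symbol.

2.5 bits/symbol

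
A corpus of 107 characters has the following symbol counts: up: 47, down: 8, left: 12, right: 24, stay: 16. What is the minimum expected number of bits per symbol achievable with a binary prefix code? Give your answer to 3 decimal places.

Probabilities are the counts divided by 107.
Repeatedly combine the two least-probable nodes; the expected code length is the sum of the merged weights.
merge 8/107 + 12/107 → 20/107
merge 16/107 + 20/107 → 36/107
merge 24/107 + 36/107 → 60/107
merge 47/107 + 60/107 → 1
L = 20/107 + 36/107 + 60/107 + 1 = 223/107 ≈ 2.084 bits/symbol.

2.084 bits/symbol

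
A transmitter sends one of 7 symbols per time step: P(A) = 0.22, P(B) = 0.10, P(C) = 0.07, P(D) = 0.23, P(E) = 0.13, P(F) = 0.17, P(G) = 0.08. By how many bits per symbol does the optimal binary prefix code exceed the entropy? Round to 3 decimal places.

0.022 bits

Entropy H = −Σ p log₂ p ≈ 2.6777 bits.
Huffman merges: 7/100+2/25→3/20; 1/10+13/100→23/100; 3/20+17/100→8/25; 11/50+23/100→9/20; 23/100+8/25→11/20; 9/20+11/20→1. L = 27/10 ≈ 2.7000.
L − H = 2.7000 − 2.6777 = 0.022 bits.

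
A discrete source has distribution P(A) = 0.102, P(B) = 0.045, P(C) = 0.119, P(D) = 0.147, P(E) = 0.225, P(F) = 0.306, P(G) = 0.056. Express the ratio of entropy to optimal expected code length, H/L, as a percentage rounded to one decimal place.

Entropy H = −Σ p log₂ p ≈ 2.5492 bits.
Huffman merges: 9/200+7/125→101/1000; 101/1000+51/500→203/1000; 119/1000+147/1000→133/500; 203/1000+9/40→107/250; 133/500+153/500→143/250; 107/250+143/250→1. L = 257/100 ≈ 2.5700.
Efficiency = H/L = 2.5492/2.5700 = 99.2%.

99.2%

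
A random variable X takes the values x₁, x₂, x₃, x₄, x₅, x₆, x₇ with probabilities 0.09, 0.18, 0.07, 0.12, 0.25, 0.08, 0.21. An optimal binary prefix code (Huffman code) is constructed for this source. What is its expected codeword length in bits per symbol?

2.69 bits/symbol

Repeatedly combine the two least-probable nodes; the expected code length is the sum of the merged weights.
merge 7/100 + 2/25 → 3/20
merge 9/100 + 3/25 → 21/100
merge 3/20 + 9/50 → 33/100
merge 21/100 + 21/100 → 21/50
merge 1/4 + 33/100 → 29/50
merge 21/50 + 29/50 → 1
L = 3/20 + 21/100 + 33/100 + 21/50 + 29/50 + 1 = 269/100 = 2.69 bits/symbol.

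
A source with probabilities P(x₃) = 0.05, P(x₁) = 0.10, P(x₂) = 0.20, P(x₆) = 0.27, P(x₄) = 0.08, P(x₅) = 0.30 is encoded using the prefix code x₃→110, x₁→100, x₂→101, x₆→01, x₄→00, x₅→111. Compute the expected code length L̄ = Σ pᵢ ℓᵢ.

L̄ = Σ pᵢ·ℓᵢ = 0.05·3 + 0.10·3 + 0.20·3 + 0.27·2 + 0.08·2 + 0.30·3 = 2.65 bits/symbol.

2.65 bits/symbol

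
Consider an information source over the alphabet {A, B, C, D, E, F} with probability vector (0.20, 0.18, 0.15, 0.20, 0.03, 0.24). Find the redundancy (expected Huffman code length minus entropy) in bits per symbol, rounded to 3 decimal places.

0.109 bits

Entropy H = −Σ p log₂ p ≈ 2.4305 bits.
Huffman merges: 3/100+3/20→9/50; 9/50+9/50→9/25; 1/5+1/5→2/5; 6/25+9/25→3/5; 2/5+3/5→1. L = 127/50 ≈ 2.5400.
L − H = 2.5400 − 2.4305 = 0.109 bits.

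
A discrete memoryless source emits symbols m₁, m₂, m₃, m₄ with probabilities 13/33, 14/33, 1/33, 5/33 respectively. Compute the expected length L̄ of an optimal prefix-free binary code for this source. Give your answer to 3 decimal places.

1.758 bits/symbol

Repeatedly combine the two least-probable nodes; the expected code length is the sum of the merged weights.
merge 1/33 + 5/33 → 2/11
merge 2/11 + 13/33 → 19/33
merge 14/33 + 19/33 → 1
L = 2/11 + 19/33 + 1 = 58/33 ≈ 1.758 bits/symbol.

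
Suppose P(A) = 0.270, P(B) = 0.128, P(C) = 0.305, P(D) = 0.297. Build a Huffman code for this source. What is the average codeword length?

Repeatedly combine the two least-probable nodes; the expected code length is the sum of the merged weights.
merge 16/125 + 27/100 → 199/500
merge 297/1000 + 61/200 → 301/500
merge 199/500 + 301/500 → 1
L = 199/500 + 301/500 + 1 = 2 bits/symbol.

2 bits/symbol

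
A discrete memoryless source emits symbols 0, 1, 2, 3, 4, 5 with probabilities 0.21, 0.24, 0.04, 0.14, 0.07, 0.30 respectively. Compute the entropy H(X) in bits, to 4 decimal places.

H = −Σ pᵢ log₂ pᵢ.
−0.21·log₂(0.21) = 0.4728
−0.24·log₂(0.24) = 0.4941
−0.04·log₂(0.04) = 0.1858
−0.14·log₂(0.14) = 0.3971
−0.07·log₂(0.07) = 0.2686
−0.30·log₂(0.30) = 0.5211
Sum ≈ 2.3395 → 2.3395 bits.

2.3395 bits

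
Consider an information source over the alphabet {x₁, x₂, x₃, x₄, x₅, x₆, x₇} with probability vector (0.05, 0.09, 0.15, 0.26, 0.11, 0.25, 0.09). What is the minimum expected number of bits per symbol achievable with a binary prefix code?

2.63 bits/symbol

Repeatedly combine the two least-probable nodes; the expected code length is the sum of the merged weights.
merge 1/20 + 9/100 → 7/50
merge 9/100 + 11/100 → 1/5
merge 7/50 + 3/20 → 29/100
merge 1/5 + 1/4 → 9/20
merge 13/50 + 29/100 → 11/20
merge 9/20 + 11/20 → 1
L = 7/50 + 1/5 + 29/100 + 9/20 + 11/20 + 1 = 263/100 = 2.63 bits/symbol.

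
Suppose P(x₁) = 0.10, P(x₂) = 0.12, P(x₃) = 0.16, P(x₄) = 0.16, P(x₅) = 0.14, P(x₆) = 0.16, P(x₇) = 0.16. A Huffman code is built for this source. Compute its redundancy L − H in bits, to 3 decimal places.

0.052 bits

Entropy H = −Σ p log₂ p ≈ 2.7884 bits.
Huffman merges: 1/10+3/25→11/50; 7/50+4/25→3/10; 4/25+4/25→8/25; 4/25+11/50→19/50; 3/10+8/25→31/50; 19/50+31/50→1. L = 71/25 ≈ 2.8400.
L − H = 2.8400 − 2.7884 = 0.052 bits.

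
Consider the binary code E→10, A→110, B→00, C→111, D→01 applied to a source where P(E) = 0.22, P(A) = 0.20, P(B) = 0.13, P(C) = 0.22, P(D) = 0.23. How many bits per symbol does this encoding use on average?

L̄ = Σ pᵢ·ℓᵢ = 0.22·2 + 0.20·3 + 0.13·2 + 0.22·3 + 0.23·2 = 2.42 bits/symbol.

2.42 bits/symbol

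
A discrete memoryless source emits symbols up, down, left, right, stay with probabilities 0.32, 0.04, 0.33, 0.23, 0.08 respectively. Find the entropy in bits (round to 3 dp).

2.019 bits

H = −Σ pᵢ log₂ pᵢ.
−0.32·log₂(0.32) = 0.5260
−0.04·log₂(0.04) = 0.1858
−0.33·log₂(0.33) = 0.5278
−0.23·log₂(0.23) = 0.4877
−0.08·log₂(0.08) = 0.2915
Sum ≈ 2.0188 → 2.019 bits.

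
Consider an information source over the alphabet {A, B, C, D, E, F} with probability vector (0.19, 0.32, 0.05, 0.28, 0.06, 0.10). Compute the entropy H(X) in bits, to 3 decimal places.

2.287 bits

H = −Σ pᵢ log₂ pᵢ.
−0.19·log₂(0.19) = 0.4552
−0.32·log₂(0.32) = 0.5260
−0.05·log₂(0.05) = 0.2161
−0.28·log₂(0.28) = 0.5142
−0.06·log₂(0.06) = 0.2435
−0.10·log₂(0.10) = 0.3322
Sum ≈ 2.2873 → 2.287 bits.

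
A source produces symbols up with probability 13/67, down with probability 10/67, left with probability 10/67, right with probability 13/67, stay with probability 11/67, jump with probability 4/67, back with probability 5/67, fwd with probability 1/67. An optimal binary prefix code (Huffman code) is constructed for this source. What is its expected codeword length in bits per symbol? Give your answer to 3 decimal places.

2.836 bits/symbol

Repeatedly combine the two least-probable nodes; the expected code length is the sum of the merged weights.
merge 1/67 + 4/67 → 5/67
merge 5/67 + 5/67 → 10/67
merge 10/67 + 10/67 → 20/67
merge 10/67 + 11/67 → 21/67
merge 13/67 + 13/67 → 26/67
merge 20/67 + 21/67 → 41/67
merge 26/67 + 41/67 → 1
L = 5/67 + 10/67 + 20/67 + 21/67 + 26/67 + 41/67 + 1 = 190/67 ≈ 2.836 bits/symbol.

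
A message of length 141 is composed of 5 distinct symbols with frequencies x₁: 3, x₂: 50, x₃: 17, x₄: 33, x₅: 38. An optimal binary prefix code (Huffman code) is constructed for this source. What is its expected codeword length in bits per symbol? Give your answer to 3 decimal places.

Probabilities are the counts divided by 141.
Repeatedly combine the two least-probable nodes; the expected code length is the sum of the merged weights.
merge 1/47 + 17/141 → 20/141
merge 20/141 + 11/47 → 53/141
merge 38/141 + 50/141 → 88/141
merge 53/141 + 88/141 → 1
L = 20/141 + 53/141 + 88/141 + 1 = 302/141 ≈ 2.142 bits/symbol.

2.142 bits/symbol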